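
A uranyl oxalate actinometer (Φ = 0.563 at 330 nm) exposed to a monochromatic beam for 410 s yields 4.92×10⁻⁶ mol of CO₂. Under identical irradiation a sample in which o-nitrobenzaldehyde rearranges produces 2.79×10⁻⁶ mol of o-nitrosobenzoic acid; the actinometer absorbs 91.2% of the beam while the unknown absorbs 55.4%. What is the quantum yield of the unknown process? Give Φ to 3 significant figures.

Φ = 0.526

Photons absorbed by the actinometer: 4.92×10⁻⁶ / 0.563 = 8.739×10⁻⁶ mol.
Incident flux: 8.739×10⁻⁶ / 0.912 = 9.582×10⁻⁶ einstein.
Absorbed by unknown: 0.554 × 9.582×10⁻⁶ = 5.308×10⁻⁶ mol.
Φ(unknown) = 2.79×10⁻⁶ / 5.308×10⁻⁶ = 0.526.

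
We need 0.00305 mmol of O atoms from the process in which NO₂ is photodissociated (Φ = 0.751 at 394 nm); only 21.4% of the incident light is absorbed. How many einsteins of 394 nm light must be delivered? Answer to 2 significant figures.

1.9e-5 einstein

Product: 0.00305 mmol = 3.05e-6 mol.
Photons that must be absorbed: 3.05e-6 / 0.751 = 4.061e-6 mol.
Incident photons needed: 4.061e-6 / 0.214 = 1.898e-5 mol.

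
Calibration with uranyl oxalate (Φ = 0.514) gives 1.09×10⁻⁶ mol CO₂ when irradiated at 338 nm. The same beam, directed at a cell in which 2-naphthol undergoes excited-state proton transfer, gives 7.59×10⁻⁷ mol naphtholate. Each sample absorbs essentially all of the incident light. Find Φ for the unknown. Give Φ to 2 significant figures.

Photons absorbed by the actinometer: 1.09×10⁻⁶ / 0.514 = 2.121×10⁻⁶ mol.
Φ(unknown) = 7.59×10⁻⁷ / 2.121×10⁻⁶ = 0.36.

Φ = 0.36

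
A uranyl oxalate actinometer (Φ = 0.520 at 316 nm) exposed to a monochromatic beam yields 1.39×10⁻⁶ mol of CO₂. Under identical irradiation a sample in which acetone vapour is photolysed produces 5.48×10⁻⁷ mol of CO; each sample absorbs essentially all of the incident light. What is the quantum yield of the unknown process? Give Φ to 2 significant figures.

Photons absorbed by the actinometer: 1.39×10⁻⁶ / 0.520 = 2.673×10⁻⁶ mol.
Φ(unknown) = 5.48×10⁻⁷ / 2.673×10⁻⁶ = 0.21.

Φ = 0.21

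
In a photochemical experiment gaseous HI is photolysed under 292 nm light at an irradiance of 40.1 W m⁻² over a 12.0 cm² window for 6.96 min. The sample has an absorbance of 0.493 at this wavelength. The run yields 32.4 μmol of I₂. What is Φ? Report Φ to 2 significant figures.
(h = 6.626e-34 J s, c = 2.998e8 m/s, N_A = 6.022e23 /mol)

Φ = 0.97

Product: 32.4 μmol = 3.24e-5 mol.
Photon energy at 292 nm: hc/λ = (6.626e-34)(2.998e8)/(292e-9) = 6.803e-19 J.
Energy delivered: (40.1 W m⁻²)(12.0e-4 m²)(417.6 s) = 20.09 J.
Photons incident: 20.09 / 6.803e-19 = 2.953e19, i.e. 2.953e19/6.022e23 = 4.904e-5 mol.
Fraction absorbed: 1 − 10^(−0.493) = 0.6786.
Photons absorbed: 0.6786 × 4.904e-5 = 3.328e-5 mol.
Φ = 3.24e-5 mol / 3.328e-5 mol photons = 0.97.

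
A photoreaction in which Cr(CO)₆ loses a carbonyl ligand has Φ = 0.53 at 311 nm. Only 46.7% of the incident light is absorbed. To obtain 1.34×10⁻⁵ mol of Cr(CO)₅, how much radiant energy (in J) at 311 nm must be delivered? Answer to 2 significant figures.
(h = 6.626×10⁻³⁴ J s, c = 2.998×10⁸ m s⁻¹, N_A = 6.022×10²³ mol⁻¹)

Photons that must be absorbed: 1.34×10⁻⁵ / 0.53 = 2.528×10⁻⁵ mol.
Incident photons needed: 2.528×10⁻⁵ / 0.467 = 5.413×10⁻⁵ mol.
Photon energy: hc/λ = 6.387×10⁻¹⁹ J; per mole, 3.846×10⁵ J mol⁻¹.
Energy required: 5.413×10⁻⁵ × 3.846×10⁵ = 21 J.

21 J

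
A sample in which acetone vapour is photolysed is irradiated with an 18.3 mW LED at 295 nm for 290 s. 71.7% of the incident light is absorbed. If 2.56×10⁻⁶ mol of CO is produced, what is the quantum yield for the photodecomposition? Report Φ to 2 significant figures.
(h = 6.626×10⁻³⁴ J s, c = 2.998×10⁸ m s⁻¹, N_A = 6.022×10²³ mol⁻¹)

Photon energy at 295 nm: hc/λ = (6.626×10⁻³⁴)(2.998×10⁸)/(295×10⁻⁹) = 6.734×10⁻¹⁹ J.
Energy delivered: (18.3 mW)(290 s) = 5.307 J.
Photons incident: 5.307 / 6.734×10⁻¹⁹ = 7.881×10¹⁸, i.e. 7.881×10¹⁸/6.022×10²³ = 1.309×10⁻⁵ mol.
Photons absorbed: 0.717 × 1.309×10⁻⁵ = 9.386×10⁻⁶ mol.
Φ = 2.56×10⁻⁶ mol / 9.386×10⁻⁶ mol photons = 0.27.

Φ = 0.27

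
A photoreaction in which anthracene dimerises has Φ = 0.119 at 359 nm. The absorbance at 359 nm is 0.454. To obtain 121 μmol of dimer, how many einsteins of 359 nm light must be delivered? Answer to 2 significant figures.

0.0016 einstein

Product: 121 μmol = 1.21×10⁻⁴ mol.
Photons that must be absorbed: 1.21×10⁻⁴ / 0.119 = 0.001017 mol.
Fraction absorbed: 1 − 10^(−0.454) = 0.6484.
Incident photons needed: 0.001017 / 0.6484 = 0.001568 mol.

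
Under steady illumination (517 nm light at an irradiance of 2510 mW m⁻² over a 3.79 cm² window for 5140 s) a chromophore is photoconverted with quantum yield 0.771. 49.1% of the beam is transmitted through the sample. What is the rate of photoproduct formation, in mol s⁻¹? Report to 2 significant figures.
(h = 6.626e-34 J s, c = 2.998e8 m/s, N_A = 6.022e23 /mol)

1.6e-9 mol s⁻¹

Photon energy at 517 nm: hc/λ = (6.626e-34)(2.998e8)/(517e-9) = 3.842e-19 J.
Energy delivered: (2510 mW m⁻²)(3.79e-4 m²)(5140 s) = 4.890 J.
Photons incident: 4.890 / 3.842e-19 = 1.273e19, i.e. 1.273e19/6.022e23 = 2.114e-5 mol.
Fraction absorbed: 1 − 49.1/100 = 0.5090.
Photons absorbed: 0.5090 × 2.114e-5 = 1.076e-5 mol.
Product formed: 0.771 × 1.076e-5 = 8.296e-6 mol.
Rate: 8.296e-6 / 5140 s = 1.6e-9 mol s⁻¹.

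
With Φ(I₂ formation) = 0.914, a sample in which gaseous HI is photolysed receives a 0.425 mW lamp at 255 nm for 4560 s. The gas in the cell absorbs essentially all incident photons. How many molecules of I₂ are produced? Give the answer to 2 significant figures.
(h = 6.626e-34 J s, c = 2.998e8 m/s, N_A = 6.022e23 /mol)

Photon energy at 255 nm: hc/λ = (6.626e-34)(2.998e8)/(255e-9) = 7.790e-19 J.
Energy delivered: (0.425 mW)(4560 s) = 1.938 J.
Photons incident: 1.938 / 7.790e-19 = 2.488e18, i.e. 2.488e18/6.022e23 = 4.132e-6 mol.
Product: Φ × n_abs = 0.914 × 4.132e-6 = 3.777e-6 mol.
As a count: 3.777e-6 × 6.022e23 = 2.3e18.

2.3e18 molecules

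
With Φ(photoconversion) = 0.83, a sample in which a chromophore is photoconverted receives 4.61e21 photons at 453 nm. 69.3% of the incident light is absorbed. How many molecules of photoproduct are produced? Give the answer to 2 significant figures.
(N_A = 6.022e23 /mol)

Moles of photons: 4.61e21 / 6.022e23 = 0.007655 mol.
Photons absorbed: 0.693 × 0.007655 = 0.005305 mol.
Product: Φ × n_abs = 0.83 × 0.005305 = 0.004403 mol.
As a count: 0.004403 × 6.022e23 = 2.7e21.

2.7e21 molecules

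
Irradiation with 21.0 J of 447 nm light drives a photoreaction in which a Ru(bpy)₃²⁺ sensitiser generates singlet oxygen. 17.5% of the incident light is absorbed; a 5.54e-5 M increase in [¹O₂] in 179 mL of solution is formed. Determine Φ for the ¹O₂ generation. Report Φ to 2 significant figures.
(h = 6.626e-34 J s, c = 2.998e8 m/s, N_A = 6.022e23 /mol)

Φ = 0.72

Product: (5.54e-5 M)(0.179 L) = 9.917e-6 mol.
Photon energy at 447 nm: hc/λ = (6.626e-34)(2.998e8)/(447e-9) = 4.444e-19 J.
Photons incident: 21.0 / 4.444e-19 = 4.725e19, i.e. 4.725e19/6.022e23 = 7.846e-5 mol.
Photons absorbed: 0.175 × 7.846e-5 = 1.373e-5 mol.
Φ = 9.917e-6 mol / 1.373e-5 mol photons = 0.72.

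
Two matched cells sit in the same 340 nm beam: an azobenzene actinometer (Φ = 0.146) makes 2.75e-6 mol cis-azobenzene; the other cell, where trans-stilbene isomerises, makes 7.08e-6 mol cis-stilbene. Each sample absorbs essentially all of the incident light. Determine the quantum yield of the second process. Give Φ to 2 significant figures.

Photons absorbed by the actinometer: 2.75e-6 / 0.146 = 1.884e-5 mol.
Φ(unknown) = 7.08e-6 / 1.884e-5 = 0.38.

Φ = 0.38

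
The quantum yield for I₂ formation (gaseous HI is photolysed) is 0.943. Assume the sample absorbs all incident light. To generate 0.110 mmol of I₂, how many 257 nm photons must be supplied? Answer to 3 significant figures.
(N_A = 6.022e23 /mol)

Product: 0.110 mmol = 1.10e-4 mol.
Photons that must be absorbed: 1.10e-4 / 0.943 = 1.166e-4 mol.
Photon count: 1.166e-4 × 6.022e23 = 7.02e19.

7.02e19 photons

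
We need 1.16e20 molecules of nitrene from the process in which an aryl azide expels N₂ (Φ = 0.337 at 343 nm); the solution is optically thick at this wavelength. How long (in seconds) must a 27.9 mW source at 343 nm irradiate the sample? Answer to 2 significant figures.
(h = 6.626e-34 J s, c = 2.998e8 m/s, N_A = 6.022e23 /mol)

Product: 1.16e20 / 6.022e23 = 1.926e-4 mol.
Photons that must be absorbed: 1.926e-4 / 0.337 = 5.715e-4 mol.
Photon energy: hc/λ = 5.791e-19 J; per mole, 3.487e5 J mol⁻¹.
Energy required: 5.715e-4 × 3.487e5 = 199.3 J.
Time: 199.3 J / 0.0279 W = 7100 s.

t ≈ 7100 s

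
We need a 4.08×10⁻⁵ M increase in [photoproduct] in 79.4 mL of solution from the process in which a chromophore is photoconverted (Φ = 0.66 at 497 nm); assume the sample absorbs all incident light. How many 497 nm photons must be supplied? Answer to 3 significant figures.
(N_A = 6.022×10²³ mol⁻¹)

Product: (4.08×10⁻⁵ M)(0.0794 L) = 3.240×10⁻⁶ mol.
Photons that must be absorbed: 3.240×10⁻⁶ / 0.66 = 4.909×10⁻⁶ mol.
Photon count: 4.909×10⁻⁶ × 6.022×10²³ = 2.96×10¹⁸.

2.96×10¹⁸ photons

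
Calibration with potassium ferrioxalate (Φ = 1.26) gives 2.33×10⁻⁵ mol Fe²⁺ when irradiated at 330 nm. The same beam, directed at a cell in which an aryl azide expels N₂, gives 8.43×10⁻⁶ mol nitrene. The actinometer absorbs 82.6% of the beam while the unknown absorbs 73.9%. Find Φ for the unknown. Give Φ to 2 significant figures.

Photons absorbed by the actinometer: 2.33×10⁻⁵ / 1.26 = 1.849×10⁻⁵ mol.
Incident flux: 1.849×10⁻⁵ / 0.826 = 2.238×10⁻⁵ einstein.
Absorbed by unknown: 0.739 × 2.238×10⁻⁵ = 1.654×10⁻⁵ mol.
Φ(unknown) = 8.43×10⁻⁶ / 1.654×10⁻⁵ = 0.51.

Φ = 0.51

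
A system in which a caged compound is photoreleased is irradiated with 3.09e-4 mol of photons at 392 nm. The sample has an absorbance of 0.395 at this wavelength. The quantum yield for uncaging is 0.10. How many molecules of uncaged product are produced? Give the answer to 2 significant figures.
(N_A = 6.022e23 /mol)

1.1e19 molecules

Fraction absorbed: 1 − 10^(−0.395) = 0.5973.
Photons absorbed: 0.5973 × 3.09e-4 = 1.846e-4 mol.
Product: Φ × n_abs = 0.10 × 1.846e-4 = 1.846e-5 mol.
As a count: 1.846e-5 × 6.022e23 = 1.1e19.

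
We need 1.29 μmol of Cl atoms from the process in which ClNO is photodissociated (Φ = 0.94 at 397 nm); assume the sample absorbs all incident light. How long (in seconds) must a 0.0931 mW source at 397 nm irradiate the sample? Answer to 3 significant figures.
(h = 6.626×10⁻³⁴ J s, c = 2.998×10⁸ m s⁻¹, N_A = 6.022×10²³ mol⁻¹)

Product: 1.29 μmol = 1.29×10⁻⁶ mol.
Photons that must be absorbed: 1.29×10⁻⁶ / 0.94 = 1.372×10⁻⁶ mol.
Photon energy: hc/λ = 5.004×10⁻¹⁹ J; per mole, 3.013×10⁵ J mol⁻¹.
Energy required: 1.372×10⁻⁶ × 3.013×10⁵ = 0.4134 J.
Time: 0.4134 J / 9.31e-05 W = 4440 s.

t ≈ 4440 s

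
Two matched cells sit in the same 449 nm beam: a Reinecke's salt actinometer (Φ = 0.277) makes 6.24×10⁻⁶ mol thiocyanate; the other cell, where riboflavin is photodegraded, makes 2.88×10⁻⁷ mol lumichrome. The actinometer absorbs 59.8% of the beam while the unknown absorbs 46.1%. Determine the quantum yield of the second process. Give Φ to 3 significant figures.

Φ = 0.0166

Photons absorbed by the actinometer: 6.24×10⁻⁶ / 0.277 = 2.253×10⁻⁵ mol.
Incident flux: 2.253×10⁻⁵ / 0.598 = 3.768×10⁻⁵ einstein.
Absorbed by unknown: 0.461 × 3.768×10⁻⁵ = 1.737×10⁻⁵ mol.
Φ(unknown) = 2.88×10⁻⁷ / 1.737×10⁻⁵ = 0.0166.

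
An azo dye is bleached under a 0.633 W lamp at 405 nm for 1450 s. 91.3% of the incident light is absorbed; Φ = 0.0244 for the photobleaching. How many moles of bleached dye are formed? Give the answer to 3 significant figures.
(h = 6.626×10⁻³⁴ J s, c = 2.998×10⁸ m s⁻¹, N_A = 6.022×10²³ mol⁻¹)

6.92×10⁻⁵ mol

Photon energy at 405 nm: hc/λ = (6.626×10⁻³⁴)(2.998×10⁸)/(405×10⁻⁹) = 4.905×10⁻¹⁹ J.
Energy delivered: (0.633 W)(1450 s) = 917.9 J.
Photons incident: 917.9 / 4.905×10⁻¹⁹ = 1.871×10²¹, i.e. 1.871×10²¹/6.022×10²³ = 0.003107 mol.
Photons absorbed: 0.913 × 0.003107 = 0.002837 mol.
Product: Φ × n_abs = 0.0244 × 0.002837 = 6.922×10⁻⁵ mol.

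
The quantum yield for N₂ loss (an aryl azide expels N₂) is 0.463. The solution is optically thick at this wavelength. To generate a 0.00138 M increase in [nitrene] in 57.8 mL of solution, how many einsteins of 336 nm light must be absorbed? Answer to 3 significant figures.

1.72e-4 einstein

Product: (0.00138 M)(0.0578 L) = 7.976e-5 mol.
Photons that must be absorbed: 7.976e-5 / 0.463 = 1.723e-4 mol.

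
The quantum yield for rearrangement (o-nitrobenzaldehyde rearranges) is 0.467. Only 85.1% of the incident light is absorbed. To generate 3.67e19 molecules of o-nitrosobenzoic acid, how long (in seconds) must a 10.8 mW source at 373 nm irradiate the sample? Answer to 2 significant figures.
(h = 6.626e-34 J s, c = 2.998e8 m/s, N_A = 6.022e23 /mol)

Product: 3.67e19 / 6.022e23 = 6.094e-5 mol.
Photons that must be absorbed: 6.094e-5 / 0.467 = 1.305e-4 mol.
Incident photons needed: 1.305e-4 / 0.851 = 1.533e-4 mol.
Photon energy: hc/λ = 5.326e-19 J; per mole, 3.207e5 J mol⁻¹.
Energy required: 1.533e-4 × 3.207e5 = 49.16 J.
Time: 49.16 J / 0.0108 W = 4600 s.

t ≈ 4600 s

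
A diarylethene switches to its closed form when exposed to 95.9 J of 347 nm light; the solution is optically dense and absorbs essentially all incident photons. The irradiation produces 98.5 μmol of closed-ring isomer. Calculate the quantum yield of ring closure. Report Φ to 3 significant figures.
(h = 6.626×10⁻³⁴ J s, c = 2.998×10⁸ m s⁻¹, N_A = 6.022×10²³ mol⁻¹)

Φ = 0.354

Product: 98.5 μmol = 9.85×10⁻⁵ mol.
Photon energy at 347 nm: hc/λ = (6.626×10⁻³⁴)(2.998×10⁸)/(347×10⁻⁹) = 5.725×10⁻¹⁹ J.
Photons incident: 95.9 / 5.725×10⁻¹⁹ = 1.675×10²⁰, i.e. 1.675×10²⁰/6.022×10²³ = 2.781×10⁻⁴ mol.
Φ = 9.85×10⁻⁵ mol / 2.781×10⁻⁴ mol photons = 0.354.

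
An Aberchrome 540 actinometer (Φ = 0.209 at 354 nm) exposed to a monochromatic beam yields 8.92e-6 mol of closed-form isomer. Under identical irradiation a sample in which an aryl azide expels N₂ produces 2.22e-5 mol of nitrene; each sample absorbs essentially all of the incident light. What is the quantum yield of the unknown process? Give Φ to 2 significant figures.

Photons absorbed by the actinometer: 8.92e-6 / 0.209 = 4.268e-5 mol.
Φ(unknown) = 2.22e-5 / 4.268e-5 = 0.52.

Φ = 0.52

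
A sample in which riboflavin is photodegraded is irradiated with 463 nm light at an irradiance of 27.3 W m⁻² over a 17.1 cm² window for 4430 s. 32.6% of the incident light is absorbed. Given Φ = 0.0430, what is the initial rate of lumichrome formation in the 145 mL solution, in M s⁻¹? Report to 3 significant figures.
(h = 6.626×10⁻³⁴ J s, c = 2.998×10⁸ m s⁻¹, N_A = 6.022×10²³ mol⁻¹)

1.75×10⁻⁸ M s⁻¹

Photon energy at 463 nm: hc/λ = (6.626×10⁻³⁴)(2.998×10⁸)/(463×10⁻⁹) = 4.290×10⁻¹⁹ J.
Energy delivered: (27.3 W m⁻²)(17.1×10⁻⁴ m²)(4430 s) = 206.8 J.
Photons incident: 206.8 / 4.290×10⁻¹⁹ = 4.821×10²⁰, i.e. 4.821×10²⁰/6.022×10²³ = 8.006×10⁻⁴ mol.
Photons absorbed: 0.326 × 8.006×10⁻⁴ = 2.610×10⁻⁴ mol.
Product formed: 0.0430 × 2.610×10⁻⁴ = 1.122×10⁻⁵ mol.
Rate: 1.122×10⁻⁵ mol / (4430 s × 0.145 L) = 1.75×10⁻⁸ M s⁻¹.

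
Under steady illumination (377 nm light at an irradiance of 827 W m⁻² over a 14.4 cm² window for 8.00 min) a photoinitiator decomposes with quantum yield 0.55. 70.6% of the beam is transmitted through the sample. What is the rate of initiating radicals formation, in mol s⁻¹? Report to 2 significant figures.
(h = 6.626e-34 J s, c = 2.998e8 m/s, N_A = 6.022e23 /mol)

Photon energy at 377 nm: hc/λ = (6.626e-34)(2.998e8)/(377e-9) = 5.269e-19 J.
Energy delivered: (827 W m⁻²)(14.4e-4 m²)(480 s) = 571.6 J.
Photons incident: 571.6 / 5.269e-19 = 1.085e21, i.e. 1.085e21/6.022e23 = 0.001802 mol.
Fraction absorbed: 1 − 70.6/100 = 0.2940.
Photons absorbed: 0.2940 × 0.001802 = 5.298e-4 mol.
Product formed: 0.55 × 5.298e-4 = 2.914e-4 mol.
Rate: 2.914e-4 / 480 s = 6.1e-7 mol s⁻¹.

6.1e-7 mol s⁻¹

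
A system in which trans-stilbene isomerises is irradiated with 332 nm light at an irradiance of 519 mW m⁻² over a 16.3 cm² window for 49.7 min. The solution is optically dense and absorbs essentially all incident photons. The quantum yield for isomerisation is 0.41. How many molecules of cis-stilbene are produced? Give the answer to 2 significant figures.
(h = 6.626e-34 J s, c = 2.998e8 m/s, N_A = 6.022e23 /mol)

1.7e18 molecules

Photon energy at 332 nm: hc/λ = (6.626e-34)(2.998e8)/(332e-9) = 5.983e-19 J.
Energy delivered: (519 mW m⁻²)(16.3e-4 m²)(2982 s) = 2.523 J.
Photons incident: 2.523 / 5.983e-19 = 4.217e18, i.e. 4.217e18/6.022e23 = 7.003e-6 mol.
Product: Φ × n_abs = 0.41 × 7.003e-6 = 2.871e-6 mol.
As a count: 2.871e-6 × 6.022e23 = 1.7e18.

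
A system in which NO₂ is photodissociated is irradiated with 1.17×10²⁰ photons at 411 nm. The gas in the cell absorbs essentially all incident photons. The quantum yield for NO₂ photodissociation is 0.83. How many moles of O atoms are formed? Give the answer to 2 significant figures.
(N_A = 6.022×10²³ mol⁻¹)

1.6×10⁻⁴ mol

Moles of photons: 1.17×10²⁰ / 6.022×10²³ = 1.943×10⁻⁴ mol.
Product: Φ × n_abs = 0.83 × 1.943×10⁻⁴ = 1.613×10⁻⁴ mol.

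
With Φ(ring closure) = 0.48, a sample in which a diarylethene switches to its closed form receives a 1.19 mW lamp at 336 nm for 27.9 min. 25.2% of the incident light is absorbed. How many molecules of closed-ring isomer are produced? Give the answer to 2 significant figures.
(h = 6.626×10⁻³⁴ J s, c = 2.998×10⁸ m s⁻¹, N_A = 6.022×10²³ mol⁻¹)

4.1×10¹⁷ molecules

Photon energy at 336 nm: hc/λ = (6.626×10⁻³⁴)(2.998×10⁸)/(336×10⁻⁹) = 5.912×10⁻¹⁹ J.
Energy delivered: (1.19 mW)(1674 s) = 1.992 J.
Photons incident: 1.992 / 5.912×10⁻¹⁹ = 3.369×10¹⁸, i.e. 3.369×10¹⁸/6.022×10²³ = 5.594×10⁻⁶ mol.
Photons absorbed: 0.252 × 5.594×10⁻⁶ = 1.410×10⁻⁶ mol.
Product: Φ × n_abs = 0.48 × 1.410×10⁻⁶ = 6.768×10⁻⁷ mol.
As a count: 6.768×10⁻⁷ × 6.022×10²³ = 4.1×10¹⁷.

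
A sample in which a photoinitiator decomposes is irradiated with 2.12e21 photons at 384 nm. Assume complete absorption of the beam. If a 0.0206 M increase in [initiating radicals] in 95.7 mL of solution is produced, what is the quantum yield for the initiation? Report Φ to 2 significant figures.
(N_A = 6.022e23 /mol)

Φ = 0.56

Product: (0.0206 M)(0.0957 L) = 0.001971 mol.
Moles of photons: 2.12e21 / 6.022e23 = 0.003520 mol.
Φ = 0.001971 mol / 0.003520 mol photons = 0.56.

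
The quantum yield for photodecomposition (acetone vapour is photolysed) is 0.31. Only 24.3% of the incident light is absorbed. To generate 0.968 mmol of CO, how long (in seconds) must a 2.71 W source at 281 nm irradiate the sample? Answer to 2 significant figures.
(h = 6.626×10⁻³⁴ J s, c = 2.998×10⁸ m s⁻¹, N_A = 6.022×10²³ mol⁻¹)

t ≈ 2000 s

Product: 0.968 mmol = 9.68×10⁻⁴ mol.
Photons that must be absorbed: 9.68×10⁻⁴ / 0.31 = 0.003123 mol.
Incident photons needed: 0.003123 / 0.243 = 0.01285 mol.
Photon energy: hc/λ = 7.069×10⁻¹⁹ J; per mole, 4.257×10⁵ J mol⁻¹.
Energy required: 0.01285 × 4.257×10⁵ = 5470 J.
Time: 5470 J / 2.71 W = 2000 s.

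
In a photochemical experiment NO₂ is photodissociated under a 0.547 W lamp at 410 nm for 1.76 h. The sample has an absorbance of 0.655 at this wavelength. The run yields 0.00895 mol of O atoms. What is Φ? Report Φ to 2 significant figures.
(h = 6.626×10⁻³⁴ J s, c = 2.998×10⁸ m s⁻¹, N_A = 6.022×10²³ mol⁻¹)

Photon energy at 410 nm: hc/λ = (6.626×10⁻³⁴)(2.998×10⁸)/(410×10⁻⁹) = 4.845×10⁻¹⁹ J.
Energy delivered: (0.547 W)(6336 s) = 3466 J.
Photons incident: 3466 / 4.845×10⁻¹⁹ = 7.154×10²¹, i.e. 7.154×10²¹/6.022×10²³ = 0.01188 mol.
Fraction absorbed: 1 − 10^(−0.655) = 0.7787.
Photons absorbed: 0.7787 × 0.01188 = 0.009251 mol.
Φ = 0.00895 mol / 0.009251 mol photons = 0.97.

Φ = 0.97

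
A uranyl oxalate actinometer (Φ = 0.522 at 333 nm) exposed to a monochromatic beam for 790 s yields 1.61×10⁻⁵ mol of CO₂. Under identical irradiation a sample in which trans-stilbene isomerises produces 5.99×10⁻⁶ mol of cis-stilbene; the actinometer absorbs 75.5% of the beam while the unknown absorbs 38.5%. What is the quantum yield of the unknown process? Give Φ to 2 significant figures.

Photons absorbed by the actinometer: 1.61×10⁻⁵ / 0.522 = 3.084×10⁻⁵ mol.
Incident flux: 3.084×10⁻⁵ / 0.755 = 4.085×10⁻⁵ einstein.
Absorbed by unknown: 0.385 × 4.085×10⁻⁵ = 1.573×10⁻⁵ mol.
Φ(unknown) = 5.99×10⁻⁶ / 1.573×10⁻⁵ = 0.38.

Φ = 0.38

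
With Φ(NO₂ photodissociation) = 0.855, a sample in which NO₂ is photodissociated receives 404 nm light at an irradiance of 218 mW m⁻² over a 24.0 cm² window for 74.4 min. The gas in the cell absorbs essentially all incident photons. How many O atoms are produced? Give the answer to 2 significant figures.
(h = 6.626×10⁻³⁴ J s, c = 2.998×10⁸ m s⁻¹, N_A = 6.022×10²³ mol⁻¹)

Photon energy at 404 nm: hc/λ = (6.626×10⁻³⁴)(2.998×10⁸)/(404×10⁻⁹) = 4.917×10⁻¹⁹ J.
Energy delivered: (218 mW m⁻²)(24.0×10⁻⁴ m²)(4464 s) = 2.336 J.
Photons incident: 2.336 / 4.917×10⁻¹⁹ = 4.751×10¹⁸, i.e. 4.751×10¹⁸/6.022×10²³ = 7.889×10⁻⁶ mol.
Product: Φ × n_abs = 0.855 × 7.889×10⁻⁶ = 6.745×10⁻⁶ mol.
As a count: 6.745×10⁻⁶ × 6.022×10²³ = 4.1×10¹⁸.

4.1×10¹⁸ atoms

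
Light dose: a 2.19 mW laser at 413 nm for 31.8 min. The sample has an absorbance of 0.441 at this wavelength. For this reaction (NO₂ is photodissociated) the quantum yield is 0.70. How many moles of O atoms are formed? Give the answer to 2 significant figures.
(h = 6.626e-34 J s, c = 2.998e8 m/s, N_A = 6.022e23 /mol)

6.4e-6 mol

Photon energy at 413 nm: hc/λ = (6.626e-34)(2.998e8)/(413e-9) = 4.810e-19 J.
Energy delivered: (2.19 mW)(1908 s) = 4.179 J.
Photons incident: 4.179 / 4.810e-19 = 8.688e18, i.e. 8.688e18/6.022e23 = 1.443e-5 mol.
Fraction absorbed: 1 − 10^(−0.441) = 0.6378.
Photons absorbed: 0.6378 × 1.443e-5 = 9.203e-6 mol.
Product: Φ × n_abs = 0.70 × 9.203e-6 = 6.442e-6 mol.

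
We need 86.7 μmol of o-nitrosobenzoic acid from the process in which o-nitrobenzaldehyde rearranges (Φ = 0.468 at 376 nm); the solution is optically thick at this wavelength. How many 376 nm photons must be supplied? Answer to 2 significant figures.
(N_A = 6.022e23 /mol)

Product: 86.7 μmol = 8.67e-5 mol.
Photons that must be absorbed: 8.67e-5 / 0.468 = 1.853e-4 mol.
Photon count: 1.853e-4 × 6.022e23 = 1.1e20.

1.1e20 photons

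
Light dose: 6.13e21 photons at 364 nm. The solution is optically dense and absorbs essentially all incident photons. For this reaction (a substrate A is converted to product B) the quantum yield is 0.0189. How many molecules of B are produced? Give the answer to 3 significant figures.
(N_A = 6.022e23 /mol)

Moles of photons: 6.13e21 / 6.022e23 = 0.01018 mol.
Product: Φ × n_abs = 0.0189 × 0.01018 = 1.924e-4 mol.
As a count: 1.924e-4 × 6.022e23 = 1.16e20.

1.16e20 molecules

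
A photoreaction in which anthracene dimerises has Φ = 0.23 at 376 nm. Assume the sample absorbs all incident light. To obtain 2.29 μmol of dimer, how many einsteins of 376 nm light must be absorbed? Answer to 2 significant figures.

Product: 2.29 μmol = 2.29×10⁻⁶ mol.
Photons that must be absorbed: 2.29×10⁻⁶ / 0.23 = 9.957×10⁻⁶ mol.

1.0×10⁻⁵ einstein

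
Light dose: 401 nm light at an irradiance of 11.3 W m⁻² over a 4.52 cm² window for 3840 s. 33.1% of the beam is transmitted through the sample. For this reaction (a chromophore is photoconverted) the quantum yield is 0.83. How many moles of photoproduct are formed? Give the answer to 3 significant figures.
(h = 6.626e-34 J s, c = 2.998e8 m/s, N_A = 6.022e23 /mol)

Photon energy at 401 nm: hc/λ = (6.626e-34)(2.998e8)/(401e-9) = 4.954e-19 J.
Energy delivered: (11.3 W m⁻²)(4.52e-4 m²)(3840 s) = 19.61 J.
Photons incident: 19.61 / 4.954e-19 = 3.958e19, i.e. 3.958e19/6.022e23 = 6.573e-5 mol.
Fraction absorbed: 1 − 33.1/100 = 0.6690.
Photons absorbed: 0.6690 × 6.573e-5 = 4.397e-5 mol.
Product: Φ × n_abs = 0.83 × 4.397e-5 = 3.650e-5 mol.

3.65e-5 mol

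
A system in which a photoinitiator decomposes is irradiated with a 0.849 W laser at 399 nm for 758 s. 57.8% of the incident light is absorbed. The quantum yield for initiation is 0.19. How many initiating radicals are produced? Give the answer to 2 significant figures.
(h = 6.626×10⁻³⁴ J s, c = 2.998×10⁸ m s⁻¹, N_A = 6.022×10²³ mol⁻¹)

Photon energy at 399 nm: hc/λ = (6.626×10⁻³⁴)(2.998×10⁸)/(399×10⁻⁹) = 4.979×10⁻¹⁹ J.
Energy delivered: (0.849 W)(758 s) = 643.5 J.
Photons incident: 643.5 / 4.979×10⁻¹⁹ = 1.292×10²¹, i.e. 1.292×10²¹/6.022×10²³ = 0.002145 mol.
Photons absorbed: 0.578 × 0.002145 = 0.001240 mol.
Product: Φ × n_abs = 0.19 × 0.001240 = 2.356×10⁻⁴ mol.
As a count: 2.356×10⁻⁴ × 6.022×10²³ = 1.4×10²⁰.

1.4×10²⁰ initiating radicals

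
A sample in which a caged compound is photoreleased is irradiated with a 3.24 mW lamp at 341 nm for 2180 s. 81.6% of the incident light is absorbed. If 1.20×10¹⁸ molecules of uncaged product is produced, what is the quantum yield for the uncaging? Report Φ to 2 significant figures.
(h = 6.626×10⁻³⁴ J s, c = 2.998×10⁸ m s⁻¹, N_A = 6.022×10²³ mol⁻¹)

Product: 1.20×10¹⁸ / 6.022×10²³ = 1.993×10⁻⁶ mol.
Photon energy at 341 nm: hc/λ = (6.626×10⁻³⁴)(2.998×10⁸)/(341×10⁻⁹) = 5.825×10⁻¹⁹ J.
Energy delivered: (3.24 mW)(2180 s) = 7.063 J.
Photons incident: 7.063 / 5.825×10⁻¹⁹ = 1.213×10¹⁹, i.e. 1.213×10¹⁹/6.022×10²³ = 2.014×10⁻⁵ mol.
Photons absorbed: 0.816 × 2.014×10⁻⁵ = 1.643×10⁻⁵ mol.
Φ = 1.993×10⁻⁶ mol / 1.643×10⁻⁵ mol photons = 0.12.

Φ = 0.12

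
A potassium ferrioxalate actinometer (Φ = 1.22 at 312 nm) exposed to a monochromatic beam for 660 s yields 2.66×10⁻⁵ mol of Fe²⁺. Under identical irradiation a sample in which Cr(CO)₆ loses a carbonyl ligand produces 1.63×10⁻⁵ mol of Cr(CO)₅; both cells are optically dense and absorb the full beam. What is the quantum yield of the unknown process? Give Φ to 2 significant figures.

Φ = 0.75

Photons absorbed by the actinometer: 2.66×10⁻⁵ / 1.22 = 2.180×10⁻⁵ mol.
Φ(unknown) = 1.63×10⁻⁵ / 2.180×10⁻⁵ = 0.75.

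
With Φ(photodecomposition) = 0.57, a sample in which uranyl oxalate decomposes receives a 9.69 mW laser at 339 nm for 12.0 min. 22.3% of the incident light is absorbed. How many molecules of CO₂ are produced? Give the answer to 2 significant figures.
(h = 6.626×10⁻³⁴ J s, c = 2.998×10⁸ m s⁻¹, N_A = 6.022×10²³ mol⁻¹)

Photon energy at 339 nm: hc/λ = (6.626×10⁻³⁴)(2.998×10⁸)/(339×10⁻⁹) = 5.860×10⁻¹⁹ J.
Energy delivered: (9.69 mW)(720 s) = 6.977 J.
Photons incident: 6.977 / 5.860×10⁻¹⁹ = 1.191×10¹⁹, i.e. 1.191×10¹⁹/6.022×10²³ = 1.978×10⁻⁵ mol.
Photons absorbed: 0.223 × 1.978×10⁻⁵ = 4.411×10⁻⁶ mol.
Product: Φ × n_abs = 0.57 × 4.411×10⁻⁶ = 2.514×10⁻⁶ mol.
As a count: 2.514×10⁻⁶ × 6.022×10²³ = 1.5×10¹⁸.

1.5×10¹⁸ molecules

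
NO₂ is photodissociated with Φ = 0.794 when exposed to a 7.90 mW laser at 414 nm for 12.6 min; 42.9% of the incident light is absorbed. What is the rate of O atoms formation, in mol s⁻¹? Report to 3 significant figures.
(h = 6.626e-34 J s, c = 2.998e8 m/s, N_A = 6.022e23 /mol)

Photon energy at 414 nm: hc/λ = (6.626e-34)(2.998e8)/(414e-9) = 4.798e-19 J.
Energy delivered: (7.90 mW)(756 s) = 5.972 J.
Photons incident: 5.972 / 4.798e-19 = 1.245e19, i.e. 1.245e19/6.022e23 = 2.067e-5 mol.
Photons absorbed: 0.429 × 2.067e-5 = 8.867e-6 mol.
Product formed: 0.794 × 8.867e-6 = 7.040e-6 mol.
Rate: 7.040e-6 / 756 s = 9.31e-9 mol s⁻¹.

9.31e-9 mol s⁻¹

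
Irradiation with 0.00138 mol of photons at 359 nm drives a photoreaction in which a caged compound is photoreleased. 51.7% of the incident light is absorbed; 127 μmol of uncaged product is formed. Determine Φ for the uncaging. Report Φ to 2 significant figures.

Φ = 0.18

Product: 127 μmol = 1.27×10⁻⁴ mol.
Photons absorbed: 0.517 × 0.00138 = 7.135×10⁻⁴ mol.
Φ = 1.27×10⁻⁴ mol / 7.135×10⁻⁴ mol photons = 0.18.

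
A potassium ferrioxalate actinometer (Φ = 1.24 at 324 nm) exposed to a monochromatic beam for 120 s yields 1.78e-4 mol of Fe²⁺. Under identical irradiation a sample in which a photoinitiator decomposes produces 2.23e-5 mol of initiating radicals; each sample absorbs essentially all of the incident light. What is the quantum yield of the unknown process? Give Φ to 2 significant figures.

Φ = 0.16

Photons absorbed by the actinometer: 1.78e-4 / 1.24 = 1.435e-4 mol.
Φ(unknown) = 2.23e-5 / 1.435e-4 = 0.16.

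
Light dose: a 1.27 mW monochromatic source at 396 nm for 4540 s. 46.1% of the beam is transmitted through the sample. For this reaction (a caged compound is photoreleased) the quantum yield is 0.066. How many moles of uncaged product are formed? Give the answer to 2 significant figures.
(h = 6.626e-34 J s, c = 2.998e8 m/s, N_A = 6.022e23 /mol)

Photon energy at 396 nm: hc/λ = (6.626e-34)(2.998e8)/(396e-9) = 5.016e-19 J.
Energy delivered: (1.27 mW)(4540 s) = 5.766 J.
Photons incident: 5.766 / 5.016e-19 = 1.150e19, i.e. 1.150e19/6.022e23 = 1.910e-5 mol.
Fraction absorbed: 1 − 46.1/100 = 0.5390.
Photons absorbed: 0.5390 × 1.910e-5 = 1.029e-5 mol.
Product: Φ × n_abs = 0.066 × 1.029e-5 = 6.791e-7 mol.

6.8e-7 mol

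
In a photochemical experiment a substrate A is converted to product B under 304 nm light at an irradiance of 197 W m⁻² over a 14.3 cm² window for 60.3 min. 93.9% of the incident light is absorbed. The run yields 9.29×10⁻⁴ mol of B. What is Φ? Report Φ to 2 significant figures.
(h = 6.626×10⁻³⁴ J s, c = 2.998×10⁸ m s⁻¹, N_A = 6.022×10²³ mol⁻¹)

Photon energy at 304 nm: hc/λ = (6.626×10⁻³⁴)(2.998×10⁸)/(304×10⁻⁹) = 6.534×10⁻¹⁹ J.
Energy delivered: (197 W m⁻²)(14.3×10⁻⁴ m²)(3618 s) = 1019 J.
Photons incident: 1019 / 6.534×10⁻¹⁹ = 1.560×10²¹, i.e. 1.560×10²¹/6.022×10²³ = 0.002591 mol.
Photons absorbed: 0.939 × 0.002591 = 0.002433 mol.
Φ = 9.29×10⁻⁴ mol / 0.002433 mol photons = 0.38.

Φ = 0.38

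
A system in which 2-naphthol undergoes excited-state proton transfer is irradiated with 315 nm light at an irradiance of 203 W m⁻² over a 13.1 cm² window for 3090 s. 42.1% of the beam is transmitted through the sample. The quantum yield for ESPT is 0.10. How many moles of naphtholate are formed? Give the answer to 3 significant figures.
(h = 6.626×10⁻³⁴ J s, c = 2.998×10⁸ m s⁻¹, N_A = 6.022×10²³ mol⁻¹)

Photon energy at 315 nm: hc/λ = (6.626×10⁻³⁴)(2.998×10⁸)/(315×10⁻⁹) = 6.306×10⁻¹⁹ J.
Energy delivered: (203 W m⁻²)(13.1×10⁻⁴ m²)(3090 s) = 821.7 J.
Photons incident: 821.7 / 6.306×10⁻¹⁹ = 1.303×10²¹, i.e. 1.303×10²¹/6.022×10²³ = 0.002164 mol.
Fraction absorbed: 1 − 42.1/100 = 0.5790.
Photons absorbed: 0.5790 × 0.002164 = 0.001253 mol.
Product: Φ × n_abs = 0.10 × 0.001253 = 1.253×10⁻⁴ mol.

1.25×10⁻⁴ mol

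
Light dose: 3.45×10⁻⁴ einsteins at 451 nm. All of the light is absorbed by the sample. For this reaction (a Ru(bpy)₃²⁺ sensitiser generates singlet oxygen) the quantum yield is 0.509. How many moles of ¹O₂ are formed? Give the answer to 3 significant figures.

Product: Φ × n_abs = 0.509 × 3.45×10⁻⁴ = 1.756×10⁻⁴ mol.

1.76×10⁻⁴ mol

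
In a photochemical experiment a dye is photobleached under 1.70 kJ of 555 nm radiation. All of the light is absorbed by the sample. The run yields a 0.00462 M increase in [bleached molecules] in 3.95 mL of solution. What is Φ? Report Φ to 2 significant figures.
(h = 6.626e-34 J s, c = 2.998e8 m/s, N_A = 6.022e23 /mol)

Φ = 0.0023

Product: (0.00462 M)(0.00395 L) = 1.825e-5 mol.
Photon energy at 555 nm: hc/λ = (6.626e-34)(2.998e8)/(555e-9) = 3.579e-19 J.
Incident energy: 1.70 kJ = 1700 J.
Photons incident: 1700 / 3.579e-19 = 4.750e21, i.e. 4.750e21/6.022e23 = 0.007888 mol.
Φ = 1.825e-5 mol / 0.007888 mol photons = 0.0023.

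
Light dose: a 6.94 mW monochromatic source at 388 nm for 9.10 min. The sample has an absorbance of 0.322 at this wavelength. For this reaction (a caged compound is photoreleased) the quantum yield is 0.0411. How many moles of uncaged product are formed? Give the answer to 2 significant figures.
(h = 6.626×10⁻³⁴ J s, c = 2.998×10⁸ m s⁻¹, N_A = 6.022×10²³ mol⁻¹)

Photon energy at 388 nm: hc/λ = (6.626×10⁻³⁴)(2.998×10⁸)/(388×10⁻⁹) = 5.120×10⁻¹⁹ J.
Energy delivered: (6.94 mW)(546 s) = 3.789 J.
Photons incident: 3.789 / 5.120×10⁻¹⁹ = 7.400×10¹⁸, i.e. 7.400×10¹⁸/6.022×10²³ = 1.229×10⁻⁵ mol.
Fraction absorbed: 1 − 10^(−0.322) = 0.5236.
Photons absorbed: 0.5236 × 1.229×10⁻⁵ = 6.435×10⁻⁶ mol.
Product: Φ × n_abs = 0.0411 × 6.435×10⁻⁶ = 2.645×10⁻⁷ mol.

2.6×10⁻⁷ mol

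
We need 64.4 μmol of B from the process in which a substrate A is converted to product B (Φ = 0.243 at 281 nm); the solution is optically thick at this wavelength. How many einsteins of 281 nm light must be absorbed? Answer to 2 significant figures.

Product: 64.4 μmol = 6.44×10⁻⁵ mol.
Photons that must be absorbed: 6.44×10⁻⁵ / 0.243 = 2.650×10⁻⁴ mol.

2.7×10⁻⁴ einstein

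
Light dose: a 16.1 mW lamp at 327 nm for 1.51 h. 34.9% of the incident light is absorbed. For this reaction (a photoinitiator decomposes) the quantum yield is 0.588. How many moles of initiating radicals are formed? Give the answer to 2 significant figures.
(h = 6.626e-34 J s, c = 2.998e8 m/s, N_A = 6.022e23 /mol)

Photon energy at 327 nm: hc/λ = (6.626e-34)(2.998e8)/(327e-9) = 6.075e-19 J.
Energy delivered: (16.1 mW)(5436 s) = 87.52 J.
Photons incident: 87.52 / 6.075e-19 = 1.441e20, i.e. 1.441e20/6.022e23 = 2.393e-4 mol.
Photons absorbed: 0.349 × 2.393e-4 = 8.352e-5 mol.
Product: Φ × n_abs = 0.588 × 8.352e-5 = 4.911e-5 mol.

4.9e-5 mol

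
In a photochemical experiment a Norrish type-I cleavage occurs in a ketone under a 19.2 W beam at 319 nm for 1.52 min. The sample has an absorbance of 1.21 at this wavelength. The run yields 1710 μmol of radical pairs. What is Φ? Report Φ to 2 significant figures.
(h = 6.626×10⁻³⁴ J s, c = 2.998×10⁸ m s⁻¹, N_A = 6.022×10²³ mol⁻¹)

Product: 1710 μmol = 0.00171 mol.
Photon energy at 319 nm: hc/λ = (6.626×10⁻³⁴)(2.998×10⁸)/(319×10⁻⁹) = 6.227×10⁻¹⁹ J.
Energy delivered: (19.2 W)(91.2 s) = 1751 J.
Photons incident: 1751 / 6.227×10⁻¹⁹ = 2.812×10²¹, i.e. 2.812×10²¹/6.022×10²³ = 0.004670 mol.
Fraction absorbed: 1 − 10^(−1.21) = 0.9383.
Photons absorbed: 0.9383 × 0.004670 = 0.004382 mol.
Φ = 0.00171 mol / 0.004382 mol photons = 0.39.

Φ = 0.39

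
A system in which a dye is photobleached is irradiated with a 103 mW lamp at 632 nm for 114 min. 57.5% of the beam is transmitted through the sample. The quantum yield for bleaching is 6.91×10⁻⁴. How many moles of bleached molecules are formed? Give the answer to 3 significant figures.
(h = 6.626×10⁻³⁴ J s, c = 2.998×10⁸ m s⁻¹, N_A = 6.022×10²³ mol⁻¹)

Photon energy at 632 nm: hc/λ = (6.626×10⁻³⁴)(2.998×10⁸)/(632×10⁻⁹) = 3.143×10⁻¹⁹ J.
Energy delivered: (103 mW)(6840 s) = 704.5 J.
Photons incident: 704.5 / 3.143×10⁻¹⁹ = 2.241×10²¹, i.e. 2.241×10²¹/6.022×10²³ = 0.003721 mol.
Fraction absorbed: 1 − 57.5/100 = 0.4250.
Photons absorbed: 0.4250 × 0.003721 = 0.001581 mol.
Product: Φ × n_abs = 6.91×10⁻⁴ × 0.001581 = 1.092×10⁻⁶ mol.

1.09×10⁻⁶ mol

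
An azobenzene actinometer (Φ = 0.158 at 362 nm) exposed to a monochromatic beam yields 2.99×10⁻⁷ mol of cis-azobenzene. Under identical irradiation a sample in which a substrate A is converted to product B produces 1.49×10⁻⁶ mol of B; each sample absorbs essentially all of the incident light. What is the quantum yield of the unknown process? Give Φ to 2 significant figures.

Φ = 0.79

Photons absorbed by the actinometer: 2.99×10⁻⁷ / 0.158 = 1.892×10⁻⁶ mol.
Φ(unknown) = 1.49×10⁻⁶ / 1.892×10⁻⁶ = 0.79.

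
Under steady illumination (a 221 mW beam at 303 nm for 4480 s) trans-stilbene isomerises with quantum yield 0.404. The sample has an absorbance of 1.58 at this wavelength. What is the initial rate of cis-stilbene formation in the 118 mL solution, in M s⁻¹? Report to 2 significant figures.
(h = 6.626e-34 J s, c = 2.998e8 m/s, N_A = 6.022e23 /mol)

Photon energy at 303 nm: hc/λ = (6.626e-34)(2.998e8)/(303e-9) = 6.556e-19 J.
Energy delivered: (221 mW)(4480 s) = 990.1 J.
Photons incident: 990.1 / 6.556e-19 = 1.510e21, i.e. 1.510e21/6.022e23 = 0.002507 mol.
Fraction absorbed: 1 − 10^(−1.58) = 0.9737.
Photons absorbed: 0.9737 × 0.002507 = 0.002441 mol.
Product formed: 0.404 × 0.002441 = 9.862e-4 mol.
Rate: 9.862e-4 mol / (4480 s × 0.118 L) = 1.9e-6 M s⁻¹.

1.9e-6 M s⁻¹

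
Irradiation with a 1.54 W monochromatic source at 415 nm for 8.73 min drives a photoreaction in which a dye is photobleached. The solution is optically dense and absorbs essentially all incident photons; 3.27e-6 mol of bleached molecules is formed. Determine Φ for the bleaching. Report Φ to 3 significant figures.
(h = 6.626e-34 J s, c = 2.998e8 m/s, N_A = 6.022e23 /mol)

Photon energy at 415 nm: hc/λ = (6.626e-34)(2.998e8)/(415e-9) = 4.787e-19 J.
Energy delivered: (1.54 W)(523.8 s) = 806.7 J.
Photons incident: 806.7 / 4.787e-19 = 1.685e21, i.e. 1.685e21/6.022e23 = 0.002798 mol.
Φ = 3.27e-6 mol / 0.002798 mol photons = 0.00117.

Φ = 0.00117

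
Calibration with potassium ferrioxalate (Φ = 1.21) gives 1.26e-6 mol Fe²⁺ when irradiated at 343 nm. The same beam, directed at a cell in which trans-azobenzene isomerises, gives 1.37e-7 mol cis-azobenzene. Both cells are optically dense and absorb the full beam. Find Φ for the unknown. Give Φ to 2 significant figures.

Photons absorbed by the actinometer: 1.26e-6 / 1.21 = 1.041e-6 mol.
Φ(unknown) = 1.37e-7 / 1.041e-6 = 0.13.

Φ = 0.13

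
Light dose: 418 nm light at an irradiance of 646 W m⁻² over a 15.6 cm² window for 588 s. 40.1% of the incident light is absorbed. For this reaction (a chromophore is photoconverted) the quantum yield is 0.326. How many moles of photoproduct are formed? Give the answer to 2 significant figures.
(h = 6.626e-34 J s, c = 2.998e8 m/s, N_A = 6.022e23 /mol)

2.7e-4 mol

Photon energy at 418 nm: hc/λ = (6.626e-34)(2.998e8)/(418e-9) = 4.752e-19 J.
Energy delivered: (646 W m⁻²)(15.6e-4 m²)(588 s) = 592.6 J.
Photons incident: 592.6 / 4.752e-19 = 1.247e21, i.e. 1.247e21/6.022e23 = 0.002071 mol.
Photons absorbed: 0.401 × 0.002071 = 8.305e-4 mol.
Product: Φ × n_abs = 0.326 × 8.305e-4 = 2.707e-4 mol.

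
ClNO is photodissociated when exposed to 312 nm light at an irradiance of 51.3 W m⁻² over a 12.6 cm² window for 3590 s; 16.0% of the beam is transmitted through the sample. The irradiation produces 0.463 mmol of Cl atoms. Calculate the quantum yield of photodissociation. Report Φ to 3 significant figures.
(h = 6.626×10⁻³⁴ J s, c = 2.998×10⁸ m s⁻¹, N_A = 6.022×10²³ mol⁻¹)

Product: 0.463 mmol = 4.63×10⁻⁴ mol.
Photon energy at 312 nm: hc/λ = (6.626×10⁻³⁴)(2.998×10⁸)/(312×10⁻⁹) = 6.367×10⁻¹⁹ J.
Energy delivered: (51.3 W m⁻²)(12.6×10⁻⁴ m²)(3590 s) = 232.1 J.
Photons incident: 232.1 / 6.367×10⁻¹⁹ = 3.645×10²⁰, i.e. 3.645×10²⁰/6.022×10²³ = 6.053×10⁻⁴ mol.
Fraction absorbed: 1 − 16.0/100 = 0.8400.
Photons absorbed: 0.8400 × 6.053×10⁻⁴ = 5.085×10⁻⁴ mol.
Φ = 4.63×10⁻⁴ mol / 5.085×10⁻⁴ mol photons = 0.911.

Φ = 0.911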